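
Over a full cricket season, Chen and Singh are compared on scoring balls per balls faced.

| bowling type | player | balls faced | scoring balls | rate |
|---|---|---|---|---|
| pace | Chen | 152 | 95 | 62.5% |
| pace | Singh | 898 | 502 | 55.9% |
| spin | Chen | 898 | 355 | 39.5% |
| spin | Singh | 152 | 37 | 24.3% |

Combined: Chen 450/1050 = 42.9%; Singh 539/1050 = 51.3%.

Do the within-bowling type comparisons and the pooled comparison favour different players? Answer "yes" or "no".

Within each bowling type level (pace 62.5% vs 55.9%; spin 39.5% vs 24.3%), Chen has the higher rate every time. Pooled: 42.9% vs 51.3% — Singh has the higher rate overall. The two comparisons disagree.

yes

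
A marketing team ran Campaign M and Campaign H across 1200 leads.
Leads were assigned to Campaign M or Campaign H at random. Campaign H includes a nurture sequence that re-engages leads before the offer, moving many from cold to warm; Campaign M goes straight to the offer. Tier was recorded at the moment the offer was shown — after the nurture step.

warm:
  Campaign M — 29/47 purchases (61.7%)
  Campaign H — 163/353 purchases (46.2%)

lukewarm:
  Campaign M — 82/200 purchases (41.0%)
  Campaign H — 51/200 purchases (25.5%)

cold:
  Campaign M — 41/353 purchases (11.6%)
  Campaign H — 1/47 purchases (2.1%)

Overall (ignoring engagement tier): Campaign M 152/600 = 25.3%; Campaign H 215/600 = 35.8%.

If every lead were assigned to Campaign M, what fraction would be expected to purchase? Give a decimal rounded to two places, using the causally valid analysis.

Stratifying would compare campaigns among leads the campaigns themselves sorted into engagement tier groups — a form of selection on an intermediate. The unconditioned pooled rates give the total causal effect.
So P(outcome | do(Campaign M)) is just the pooled rate for Campaign M: 152/600 = 0.253.

0.25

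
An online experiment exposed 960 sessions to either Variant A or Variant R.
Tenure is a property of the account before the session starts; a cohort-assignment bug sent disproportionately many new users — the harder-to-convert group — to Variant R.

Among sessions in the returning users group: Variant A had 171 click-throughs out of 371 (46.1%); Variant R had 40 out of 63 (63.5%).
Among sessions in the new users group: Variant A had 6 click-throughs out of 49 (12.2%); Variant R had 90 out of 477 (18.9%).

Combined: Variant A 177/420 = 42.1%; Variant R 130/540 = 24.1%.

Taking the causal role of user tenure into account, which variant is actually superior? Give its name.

Nothing the variant does changes user tenure; the imbalance is an allocation artefact. With user tenure also predicting the outcome, the pooled figure is confounded, and the within-stratum comparison is the causal one.
Within each level — returning users: 46.1% vs 63.5%; new users: 12.2% vs 18.9% — Variant R is higher every time.

Variant R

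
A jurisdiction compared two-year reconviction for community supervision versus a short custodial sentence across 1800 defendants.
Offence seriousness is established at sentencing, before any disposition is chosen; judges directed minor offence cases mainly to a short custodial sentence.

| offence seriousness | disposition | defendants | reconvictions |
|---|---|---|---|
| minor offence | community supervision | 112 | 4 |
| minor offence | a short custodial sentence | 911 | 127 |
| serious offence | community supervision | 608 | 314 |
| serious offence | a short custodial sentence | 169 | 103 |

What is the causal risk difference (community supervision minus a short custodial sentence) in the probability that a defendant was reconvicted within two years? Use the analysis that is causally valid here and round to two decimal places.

Nothing the disposition does changes offence seriousness; the imbalance is an allocation artefact. With offence seriousness also predicting the outcome, the pooled figure is confounded, and the within-stratum comparison is the causal one.
Adjusting over the population distribution of offence seriousness: 0.568·(0.036−0.139) + 0.432·(0.516−0.609) = -0.099.

-0.10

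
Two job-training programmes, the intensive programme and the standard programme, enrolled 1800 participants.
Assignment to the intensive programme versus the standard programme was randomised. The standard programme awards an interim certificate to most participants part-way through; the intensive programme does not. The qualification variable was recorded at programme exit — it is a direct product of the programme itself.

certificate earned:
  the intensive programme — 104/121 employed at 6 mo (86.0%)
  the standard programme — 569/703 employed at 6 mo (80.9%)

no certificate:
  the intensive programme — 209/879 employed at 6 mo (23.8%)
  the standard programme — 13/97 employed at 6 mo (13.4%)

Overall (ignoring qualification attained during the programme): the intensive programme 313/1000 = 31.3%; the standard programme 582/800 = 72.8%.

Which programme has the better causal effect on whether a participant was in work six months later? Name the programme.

the standard programme

Qualification attained during the programme here is a post-treatment variable shaped by the programme; conditioning on it would introduce bias rather than remove it. The overall comparison is the causal one.
Pooled: the intensive programme 31.3% vs the standard programme 72.8%; the standard programme is higher overall.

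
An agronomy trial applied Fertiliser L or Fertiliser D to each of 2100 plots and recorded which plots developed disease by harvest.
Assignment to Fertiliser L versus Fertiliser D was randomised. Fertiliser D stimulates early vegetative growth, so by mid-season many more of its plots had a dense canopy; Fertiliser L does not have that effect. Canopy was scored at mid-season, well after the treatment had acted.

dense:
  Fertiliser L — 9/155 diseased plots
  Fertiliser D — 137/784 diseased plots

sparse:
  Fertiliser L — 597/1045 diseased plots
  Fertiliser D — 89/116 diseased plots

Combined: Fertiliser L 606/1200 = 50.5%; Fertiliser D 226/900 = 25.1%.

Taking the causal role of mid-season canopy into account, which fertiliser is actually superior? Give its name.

Fertiliser D

Stratifying would compare fertilisers among plots the fertilisers themselves sorted into mid-season canopy groups — a form of selection on an intermediate. The unconditioned pooled rates give the total causal effect.
Pooled: Fertiliser L 50.5% vs Fertiliser D 25.1%; Fertiliser D is lower overall.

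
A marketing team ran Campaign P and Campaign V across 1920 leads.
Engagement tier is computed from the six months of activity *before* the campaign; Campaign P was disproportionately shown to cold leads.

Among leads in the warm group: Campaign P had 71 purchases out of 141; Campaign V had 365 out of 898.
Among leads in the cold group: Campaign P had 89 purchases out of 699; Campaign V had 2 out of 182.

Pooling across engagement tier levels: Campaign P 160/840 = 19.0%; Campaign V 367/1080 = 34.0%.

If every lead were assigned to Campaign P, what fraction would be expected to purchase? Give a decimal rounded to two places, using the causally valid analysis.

0.33

Engagement tier differs across campaigns for reasons unrelated to any effect of the campaign itself, and it separately predicts the outcome — a classic confounder. We must compare within engagement tier levels.
Standardising Campaign P to the population engagement tier mix: 0.541·71/141 + 0.459·89/699 = 0.331.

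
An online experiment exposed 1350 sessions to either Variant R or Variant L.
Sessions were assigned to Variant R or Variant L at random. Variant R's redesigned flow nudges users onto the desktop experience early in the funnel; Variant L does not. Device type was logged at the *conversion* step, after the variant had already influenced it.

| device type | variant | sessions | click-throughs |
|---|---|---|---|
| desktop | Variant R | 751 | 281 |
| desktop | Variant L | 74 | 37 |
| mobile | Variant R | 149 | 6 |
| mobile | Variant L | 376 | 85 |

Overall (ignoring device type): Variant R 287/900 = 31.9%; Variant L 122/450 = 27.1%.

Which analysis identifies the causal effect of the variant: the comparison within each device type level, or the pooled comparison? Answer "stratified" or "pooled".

Because the variant influences device type, device type is a post-treatment mediator, not a confounder. Stratifying on it would bias the estimate; the causal effect is the crude pooled difference.
Pooled: Variant R 31.9% vs Variant L 27.1%; Variant R is higher overall.

pooled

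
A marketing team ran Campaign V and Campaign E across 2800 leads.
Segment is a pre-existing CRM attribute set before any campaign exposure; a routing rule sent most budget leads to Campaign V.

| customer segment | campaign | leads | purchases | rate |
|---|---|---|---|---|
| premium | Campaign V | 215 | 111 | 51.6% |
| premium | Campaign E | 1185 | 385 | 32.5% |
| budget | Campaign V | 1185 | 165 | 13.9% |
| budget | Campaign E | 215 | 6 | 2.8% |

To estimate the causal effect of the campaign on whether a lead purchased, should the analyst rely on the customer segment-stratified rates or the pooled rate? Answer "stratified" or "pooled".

The customer segment-specific comparison favours Campaign V throughout, but the pooled figures favour Campaign E. The question is whether to condition on customer segment.
Nothing the campaign does changes customer segment; the imbalance is an allocation artefact. With customer segment also predicting the outcome, the pooled figure is confounded, and the within-stratum comparison is the causal one.
Within each level — premium: 51.6% vs 32.5%; budget: 13.9% vs 2.8% — Campaign V is higher every time.

stratified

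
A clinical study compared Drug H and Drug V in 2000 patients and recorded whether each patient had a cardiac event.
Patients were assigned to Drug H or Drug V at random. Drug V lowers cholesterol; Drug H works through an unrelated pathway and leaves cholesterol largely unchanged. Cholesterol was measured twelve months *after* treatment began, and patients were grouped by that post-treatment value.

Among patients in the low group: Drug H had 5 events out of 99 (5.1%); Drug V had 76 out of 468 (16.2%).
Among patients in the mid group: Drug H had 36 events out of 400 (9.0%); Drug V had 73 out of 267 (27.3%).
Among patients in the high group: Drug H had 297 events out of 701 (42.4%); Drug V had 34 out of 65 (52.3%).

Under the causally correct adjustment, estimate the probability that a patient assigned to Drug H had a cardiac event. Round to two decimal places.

The distribution of cholesterol is itself part of what the drug does — it is an intermediate outcome. Holding it fixed would remove that part of the effect; the total effect is the pooled difference.
So P(outcome | do(Drug H)) is just the pooled rate for Drug H: 338/1200 = 0.282.

0.28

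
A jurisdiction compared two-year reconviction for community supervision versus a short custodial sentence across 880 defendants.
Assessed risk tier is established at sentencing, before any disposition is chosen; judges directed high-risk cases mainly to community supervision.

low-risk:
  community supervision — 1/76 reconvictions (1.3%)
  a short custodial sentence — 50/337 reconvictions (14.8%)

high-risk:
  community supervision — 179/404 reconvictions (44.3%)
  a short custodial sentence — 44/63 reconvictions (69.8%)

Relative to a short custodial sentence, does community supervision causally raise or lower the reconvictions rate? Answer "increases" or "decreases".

decreases

Nothing the disposition does changes assessed risk tier; the imbalance is an allocation artefact. With assessed risk tier also predicting the outcome, the pooled figure is confounded, and the within-stratum comparison is the causal one.
Within each level — low-risk: 1.3% vs 14.8%; high-risk: 44.3% vs 69.8% — community supervision is lower every time.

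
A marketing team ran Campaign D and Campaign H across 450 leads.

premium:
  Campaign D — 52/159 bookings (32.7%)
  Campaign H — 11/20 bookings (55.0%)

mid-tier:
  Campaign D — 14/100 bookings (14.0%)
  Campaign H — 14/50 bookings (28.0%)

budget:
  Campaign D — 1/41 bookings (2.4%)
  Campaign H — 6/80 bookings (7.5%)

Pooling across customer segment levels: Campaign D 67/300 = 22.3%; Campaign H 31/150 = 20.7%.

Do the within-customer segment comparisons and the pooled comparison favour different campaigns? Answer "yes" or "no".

Within each customer segment level (premium 32.7% vs 55.0%; mid-tier 14.0% vs 28.0%; budget 2.4% vs 7.5%), Campaign H has the higher rate every time. Pooled: 22.3% vs 20.7% — Campaign D has the higher rate overall. The two comparisons disagree.

yes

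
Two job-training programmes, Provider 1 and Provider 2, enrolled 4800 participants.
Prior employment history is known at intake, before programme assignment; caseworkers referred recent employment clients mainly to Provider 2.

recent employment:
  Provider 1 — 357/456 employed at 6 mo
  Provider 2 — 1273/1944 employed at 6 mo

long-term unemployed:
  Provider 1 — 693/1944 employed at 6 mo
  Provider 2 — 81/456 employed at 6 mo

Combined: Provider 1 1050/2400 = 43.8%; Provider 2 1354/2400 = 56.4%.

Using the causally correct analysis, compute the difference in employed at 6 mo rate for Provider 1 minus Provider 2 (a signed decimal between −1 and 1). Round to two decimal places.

Prior employment history differs across programmes for reasons unrelated to any effect of the programme itself, and it separately predicts the outcome — a classic confounder. We must compare within prior employment history levels.
Adjusting over the population distribution of prior employment history: 0.500·(0.783−0.655) + 0.500·(0.356−0.178) = +0.153.

+0.15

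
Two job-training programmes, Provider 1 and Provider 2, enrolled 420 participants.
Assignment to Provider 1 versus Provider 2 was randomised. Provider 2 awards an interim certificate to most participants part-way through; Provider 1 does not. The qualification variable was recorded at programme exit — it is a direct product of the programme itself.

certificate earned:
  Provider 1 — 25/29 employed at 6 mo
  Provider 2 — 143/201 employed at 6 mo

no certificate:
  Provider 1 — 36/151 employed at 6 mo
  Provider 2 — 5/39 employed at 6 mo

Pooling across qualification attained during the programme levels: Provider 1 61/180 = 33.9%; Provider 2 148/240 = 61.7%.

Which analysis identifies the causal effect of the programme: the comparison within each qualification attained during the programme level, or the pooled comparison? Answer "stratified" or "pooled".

Provider 1 is higher inside every qualification attained during the programme stratum but Provider 2 is higher in aggregate. Whether to stratify depends on how qualification attained during the programme relates to the programme.
The distribution of qualification attained during the programme is itself part of what the programme does — it is an intermediate outcome. Holding it fixed would remove that part of the effect; the total effect is the pooled difference.
Pooled: Provider 1 33.9% vs Provider 2 61.7%; Provider 2 is higher overall.

pooled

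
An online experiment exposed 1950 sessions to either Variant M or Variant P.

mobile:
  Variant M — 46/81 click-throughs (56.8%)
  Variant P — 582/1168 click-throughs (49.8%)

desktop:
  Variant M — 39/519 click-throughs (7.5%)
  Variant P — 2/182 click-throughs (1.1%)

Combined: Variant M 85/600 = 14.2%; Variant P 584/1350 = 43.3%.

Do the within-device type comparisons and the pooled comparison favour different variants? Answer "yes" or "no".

Within each device type level (mobile 56.8% vs 49.8%; desktop 7.5% vs 1.1%), Variant M has the higher rate every time. Pooled: 14.2% vs 43.3% — Variant P has the higher rate overall. The two comparisons disagree.

yes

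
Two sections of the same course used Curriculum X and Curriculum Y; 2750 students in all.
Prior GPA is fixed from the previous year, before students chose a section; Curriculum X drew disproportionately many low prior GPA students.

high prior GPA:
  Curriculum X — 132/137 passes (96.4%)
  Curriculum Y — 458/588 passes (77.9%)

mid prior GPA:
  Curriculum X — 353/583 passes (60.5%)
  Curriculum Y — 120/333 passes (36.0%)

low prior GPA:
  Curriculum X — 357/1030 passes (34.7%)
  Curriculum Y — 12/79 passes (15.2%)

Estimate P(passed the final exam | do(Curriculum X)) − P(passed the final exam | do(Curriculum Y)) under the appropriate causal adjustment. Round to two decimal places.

Within every prior GPA band level Curriculum X has the higher rate, yet pooled Curriculum Y does — Simpson's reversal.
Since prior GPA band is a pre-existing factor (not a product of the teaching method) and it affects the outcome on its own, it is a confounder. The stratified rates, not the pooled rate, identify the causal effect.
Adjusting over the population distribution of prior GPA band: 0.264·(0.964−0.779) + 0.333·(0.605−0.360) + 0.403·(0.347−0.152) = +0.209.

+0.21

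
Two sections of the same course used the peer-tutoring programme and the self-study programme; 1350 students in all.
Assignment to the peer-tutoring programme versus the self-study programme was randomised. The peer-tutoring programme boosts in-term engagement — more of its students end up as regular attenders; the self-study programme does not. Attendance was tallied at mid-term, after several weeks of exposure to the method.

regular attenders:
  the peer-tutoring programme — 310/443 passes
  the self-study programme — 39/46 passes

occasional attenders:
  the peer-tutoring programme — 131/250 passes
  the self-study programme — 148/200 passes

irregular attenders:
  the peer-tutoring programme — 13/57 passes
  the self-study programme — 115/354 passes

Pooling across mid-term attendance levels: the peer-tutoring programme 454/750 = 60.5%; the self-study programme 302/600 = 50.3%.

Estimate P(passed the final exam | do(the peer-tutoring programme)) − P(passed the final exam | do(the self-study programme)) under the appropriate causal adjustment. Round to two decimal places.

+0.10

Within every mid-term attendance level the self-study programme has the higher rate, yet pooled the peer-tutoring programme does — Simpson's reversal.
The distribution of mid-term attendance is itself part of what the teaching method does — it is an intermediate outcome. Holding it fixed would remove that part of the effect; the total effect is the pooled difference.
The causal difference is the pooled difference: 0.605 − 0.503 = +0.102.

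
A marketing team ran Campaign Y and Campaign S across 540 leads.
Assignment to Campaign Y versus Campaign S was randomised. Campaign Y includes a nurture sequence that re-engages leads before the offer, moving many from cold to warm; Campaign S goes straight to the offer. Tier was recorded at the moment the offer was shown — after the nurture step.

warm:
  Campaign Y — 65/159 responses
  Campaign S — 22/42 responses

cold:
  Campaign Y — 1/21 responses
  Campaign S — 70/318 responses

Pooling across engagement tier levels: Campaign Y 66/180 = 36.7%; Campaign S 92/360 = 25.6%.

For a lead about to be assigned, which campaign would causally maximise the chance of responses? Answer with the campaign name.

Campaign Y

Engagement tier is recorded after the campaign and is itself shifted by it — it sits on the causal path from campaign to outcome. Conditioning on a mediator would strip out part of the effect we want; the pooled comparison gives the total causal effect.
Pooled: Campaign Y 36.7% vs Campaign S 25.6%; Campaign Y is higher overall.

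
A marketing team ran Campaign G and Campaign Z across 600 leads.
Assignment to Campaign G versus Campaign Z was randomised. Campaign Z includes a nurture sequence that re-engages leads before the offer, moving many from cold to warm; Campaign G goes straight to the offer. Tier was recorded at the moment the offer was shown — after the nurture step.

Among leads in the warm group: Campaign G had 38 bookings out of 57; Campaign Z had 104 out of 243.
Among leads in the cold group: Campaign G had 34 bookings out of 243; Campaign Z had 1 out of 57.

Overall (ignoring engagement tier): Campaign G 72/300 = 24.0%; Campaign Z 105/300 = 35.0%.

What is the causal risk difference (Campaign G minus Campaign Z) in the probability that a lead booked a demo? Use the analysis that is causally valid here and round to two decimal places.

-0.11

The stratified and pooled comparisons disagree (Campaign G wins within each engagement tier; Campaign Z wins overall), so the answer turns on the causal role of engagement tier.
Engagement tier lies on the pathway campaign → engagement tier → outcome, so adjusting for it blocks the indirect effect. For the total causal effect of campaign, use the unadjusted pooled rates.
The causal difference is the pooled difference: 0.240 − 0.350 = -0.110.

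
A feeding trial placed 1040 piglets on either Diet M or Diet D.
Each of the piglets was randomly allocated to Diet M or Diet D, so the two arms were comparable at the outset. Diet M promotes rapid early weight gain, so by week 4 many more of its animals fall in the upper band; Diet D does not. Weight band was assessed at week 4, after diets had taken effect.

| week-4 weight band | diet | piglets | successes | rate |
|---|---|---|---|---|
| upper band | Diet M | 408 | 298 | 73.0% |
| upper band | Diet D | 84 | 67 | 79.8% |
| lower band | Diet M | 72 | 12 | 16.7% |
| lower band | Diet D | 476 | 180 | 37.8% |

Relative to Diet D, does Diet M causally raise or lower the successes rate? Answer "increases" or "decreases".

Stratifying would compare diets among piglets the diets themselves sorted into week-4 weight band groups — a form of selection on an intermediate. The unconditioned pooled rates give the total causal effect.
Pooled: Diet M 64.6% vs Diet D 44.1%; Diet M is higher overall.

increases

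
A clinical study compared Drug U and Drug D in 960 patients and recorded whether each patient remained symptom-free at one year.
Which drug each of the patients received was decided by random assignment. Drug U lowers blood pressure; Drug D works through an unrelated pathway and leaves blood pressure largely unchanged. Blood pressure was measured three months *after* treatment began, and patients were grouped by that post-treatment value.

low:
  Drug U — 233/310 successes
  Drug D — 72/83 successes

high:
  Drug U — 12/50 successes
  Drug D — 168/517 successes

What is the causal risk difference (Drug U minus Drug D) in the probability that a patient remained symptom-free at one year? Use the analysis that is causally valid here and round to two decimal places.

+0.28

The blood pressure-specific comparison favours Drug D throughout, but the pooled figures favour Drug U. The question is whether to condition on blood pressure.
Because the drug influences blood pressure, blood pressure is a post-treatment mediator, not a confounder. Stratifying on it would bias the estimate; the causal effect is the crude pooled difference.
The causal difference is the pooled difference: 0.681 − 0.400 = +0.281.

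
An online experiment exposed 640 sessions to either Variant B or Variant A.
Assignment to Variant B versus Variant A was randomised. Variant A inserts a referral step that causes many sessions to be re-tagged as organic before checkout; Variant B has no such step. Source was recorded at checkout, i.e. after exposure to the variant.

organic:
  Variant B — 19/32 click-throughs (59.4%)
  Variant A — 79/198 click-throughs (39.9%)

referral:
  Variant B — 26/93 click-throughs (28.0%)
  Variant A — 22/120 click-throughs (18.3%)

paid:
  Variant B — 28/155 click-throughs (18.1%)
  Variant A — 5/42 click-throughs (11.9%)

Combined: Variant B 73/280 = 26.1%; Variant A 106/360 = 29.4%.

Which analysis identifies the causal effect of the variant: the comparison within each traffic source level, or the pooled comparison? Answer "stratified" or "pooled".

pooled

Traffic source lies on the pathway variant → traffic source → outcome, so adjusting for it blocks the indirect effect. For the total causal effect of variant, use the unadjusted pooled rates.
Pooled: Variant B 26.1% vs Variant A 29.4%; Variant A is higher overall.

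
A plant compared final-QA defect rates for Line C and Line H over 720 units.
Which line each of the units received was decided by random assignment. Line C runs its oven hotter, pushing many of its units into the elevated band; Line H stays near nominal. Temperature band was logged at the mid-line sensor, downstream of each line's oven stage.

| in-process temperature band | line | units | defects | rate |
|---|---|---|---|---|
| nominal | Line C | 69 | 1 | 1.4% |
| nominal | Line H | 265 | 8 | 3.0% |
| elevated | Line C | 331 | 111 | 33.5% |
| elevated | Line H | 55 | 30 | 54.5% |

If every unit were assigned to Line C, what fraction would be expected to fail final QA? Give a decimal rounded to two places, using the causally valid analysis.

In-process temperature band is recorded after the line and is itself shifted by it — it sits on the causal path from line to outcome. Conditioning on a mediator would strip out part of the effect we want; the pooled comparison gives the total causal effect.
So P(outcome | do(Line C)) is just the pooled rate for Line C: 112/400 = 0.280.

0.28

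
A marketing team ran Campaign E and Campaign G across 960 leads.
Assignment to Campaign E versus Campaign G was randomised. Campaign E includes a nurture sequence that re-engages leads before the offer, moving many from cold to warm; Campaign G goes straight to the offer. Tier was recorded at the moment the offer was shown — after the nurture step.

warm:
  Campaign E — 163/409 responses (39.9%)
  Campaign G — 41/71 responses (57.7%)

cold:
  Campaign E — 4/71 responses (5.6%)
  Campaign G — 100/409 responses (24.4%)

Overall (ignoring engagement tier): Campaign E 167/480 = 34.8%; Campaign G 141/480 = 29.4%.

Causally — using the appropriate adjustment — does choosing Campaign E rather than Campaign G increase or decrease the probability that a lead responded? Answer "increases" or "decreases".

Within every engagement tier level Campaign G has the higher rate, yet pooled Campaign E does — Simpson's reversal.
Because the campaign influences engagement tier, engagement tier is a post-treatment mediator, not a confounder. Stratifying on it would bias the estimate; the causal effect is the crude pooled difference.
Pooled: Campaign E 34.8% vs Campaign G 29.4%; Campaign E is higher overall.

increases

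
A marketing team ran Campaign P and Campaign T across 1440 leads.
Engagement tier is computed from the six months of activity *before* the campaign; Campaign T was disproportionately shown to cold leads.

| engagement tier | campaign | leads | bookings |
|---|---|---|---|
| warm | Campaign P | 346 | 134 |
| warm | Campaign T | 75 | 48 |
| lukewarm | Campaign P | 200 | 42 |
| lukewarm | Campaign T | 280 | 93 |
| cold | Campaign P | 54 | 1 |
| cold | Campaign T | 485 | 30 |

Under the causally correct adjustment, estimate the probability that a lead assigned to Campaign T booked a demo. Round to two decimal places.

Within every engagement tier level Campaign T has the higher rate, yet pooled Campaign P does — Simpson's reversal.
Engagement tier satisfies the back-door criterion: it is not a descendant of the campaign, and it blocks the spurious path from campaign to outcome. Adjusting for it (i.e., using the within-engagement tier rates) gives the causal effect.
Standardising Campaign T to the population engagement tier mix: 0.292·48/75 + 0.333·93/280 + 0.374·30/485 = 0.321.

0.32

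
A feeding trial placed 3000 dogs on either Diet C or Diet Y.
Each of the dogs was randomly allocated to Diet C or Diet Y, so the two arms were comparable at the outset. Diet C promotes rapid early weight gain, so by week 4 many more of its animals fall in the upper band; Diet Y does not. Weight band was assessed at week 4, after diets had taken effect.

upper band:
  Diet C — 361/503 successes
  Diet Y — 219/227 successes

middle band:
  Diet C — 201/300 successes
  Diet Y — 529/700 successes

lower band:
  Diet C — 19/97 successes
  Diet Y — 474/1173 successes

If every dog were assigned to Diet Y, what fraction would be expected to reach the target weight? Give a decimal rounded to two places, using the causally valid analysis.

0.58

The week-4 weight band-specific comparison favours Diet Y throughout, but the pooled figures favour Diet C. The question is whether to condition on week-4 weight band.
Week-4 weight band is recorded after the diet and is itself shifted by it — it sits on the causal path from diet to outcome. Conditioning on a mediator would strip out part of the effect we want; the pooled comparison gives the total causal effect.
So P(outcome | do(Diet Y)) is just the pooled rate for Diet Y: 1222/2100 = 0.582.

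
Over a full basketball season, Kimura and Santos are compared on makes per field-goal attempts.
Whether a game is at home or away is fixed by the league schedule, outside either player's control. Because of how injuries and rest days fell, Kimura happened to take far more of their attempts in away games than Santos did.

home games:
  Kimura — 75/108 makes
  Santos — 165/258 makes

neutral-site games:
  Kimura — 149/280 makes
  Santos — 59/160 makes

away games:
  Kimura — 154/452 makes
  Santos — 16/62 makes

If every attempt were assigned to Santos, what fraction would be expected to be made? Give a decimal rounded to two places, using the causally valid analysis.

Game venue differs across players for reasons unrelated to any effect of the player itself, and it separately predicts the outcome — a classic confounder. We must compare within game venue levels.
Standardising Santos to the population game venue mix: 0.277·165/258 + 0.333·59/160 + 0.389·16/62 = 0.401.

0.40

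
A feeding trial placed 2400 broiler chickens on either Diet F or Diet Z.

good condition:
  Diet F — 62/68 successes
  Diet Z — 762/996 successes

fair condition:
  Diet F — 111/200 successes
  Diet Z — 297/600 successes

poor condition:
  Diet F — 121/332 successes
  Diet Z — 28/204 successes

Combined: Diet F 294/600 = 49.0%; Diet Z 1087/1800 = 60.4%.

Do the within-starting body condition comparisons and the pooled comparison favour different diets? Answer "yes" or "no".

yes

Within each starting body condition level (good condition 91.2% vs 76.5%; fair condition 55.5% vs 49.5%; poor condition 36.4% vs 13.7%), Diet F has the higher rate every time. Pooled: 49.0% vs 60.4% — Diet Z has the higher rate overall. The two comparisons disagree.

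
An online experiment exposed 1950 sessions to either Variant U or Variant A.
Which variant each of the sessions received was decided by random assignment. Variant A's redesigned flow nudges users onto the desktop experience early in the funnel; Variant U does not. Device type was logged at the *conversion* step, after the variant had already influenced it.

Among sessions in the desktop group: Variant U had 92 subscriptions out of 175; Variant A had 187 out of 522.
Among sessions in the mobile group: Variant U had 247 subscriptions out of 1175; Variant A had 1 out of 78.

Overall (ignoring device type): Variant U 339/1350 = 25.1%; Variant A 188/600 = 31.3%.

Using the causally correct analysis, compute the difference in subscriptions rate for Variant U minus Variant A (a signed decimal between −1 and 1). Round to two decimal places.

Because the variant influences device type, device type is a post-treatment mediator, not a confounder. Stratifying on it would bias the estimate; the causal effect is the crude pooled difference.
The causal difference is the pooled difference: 0.251 − 0.313 = -0.062.

-0.06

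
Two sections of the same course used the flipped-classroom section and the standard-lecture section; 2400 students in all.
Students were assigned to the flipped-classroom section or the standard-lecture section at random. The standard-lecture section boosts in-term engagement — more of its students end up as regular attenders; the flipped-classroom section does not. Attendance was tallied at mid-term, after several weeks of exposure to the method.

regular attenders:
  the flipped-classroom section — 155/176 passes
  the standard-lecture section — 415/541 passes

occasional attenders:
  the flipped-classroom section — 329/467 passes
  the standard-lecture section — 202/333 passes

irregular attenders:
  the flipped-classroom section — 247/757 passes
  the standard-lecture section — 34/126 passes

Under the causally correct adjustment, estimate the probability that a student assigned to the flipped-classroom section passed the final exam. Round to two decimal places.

0.52

Within every mid-term attendance level the flipped-classroom section has the higher rate, yet pooled the standard-lecture section does — Simpson's reversal.
The distribution of mid-term attendance is itself part of what the teaching method does — it is an intermediate outcome. Holding it fixed would remove that part of the effect; the total effect is the pooled difference.
So P(outcome | do(the flipped-classroom section)) is just the pooled rate for the flipped-classroom section: 731/1400 = 0.522.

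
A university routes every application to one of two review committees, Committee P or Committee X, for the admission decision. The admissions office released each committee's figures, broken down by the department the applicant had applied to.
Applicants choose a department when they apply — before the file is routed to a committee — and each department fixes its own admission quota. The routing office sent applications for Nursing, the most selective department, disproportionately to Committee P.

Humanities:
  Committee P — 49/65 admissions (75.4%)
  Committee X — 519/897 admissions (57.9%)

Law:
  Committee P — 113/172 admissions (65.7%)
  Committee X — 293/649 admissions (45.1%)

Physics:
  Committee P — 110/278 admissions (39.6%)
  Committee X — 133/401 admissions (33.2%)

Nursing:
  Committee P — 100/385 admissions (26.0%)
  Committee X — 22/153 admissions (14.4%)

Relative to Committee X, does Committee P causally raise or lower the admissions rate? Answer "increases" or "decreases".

Department satisfies the back-door criterion: it is not a descendant of the review committee, and it blocks the spurious path from review committee to outcome. Adjusting for it (i.e., using the within-department rates) gives the causal effect.
Within each level — Humanities: 75.4% vs 57.9%; Law: 65.7% vs 45.1%; Physics: 39.6% vs 33.2%; Nursing: 26.0% vs 14.4% — Committee P is higher every time.

increases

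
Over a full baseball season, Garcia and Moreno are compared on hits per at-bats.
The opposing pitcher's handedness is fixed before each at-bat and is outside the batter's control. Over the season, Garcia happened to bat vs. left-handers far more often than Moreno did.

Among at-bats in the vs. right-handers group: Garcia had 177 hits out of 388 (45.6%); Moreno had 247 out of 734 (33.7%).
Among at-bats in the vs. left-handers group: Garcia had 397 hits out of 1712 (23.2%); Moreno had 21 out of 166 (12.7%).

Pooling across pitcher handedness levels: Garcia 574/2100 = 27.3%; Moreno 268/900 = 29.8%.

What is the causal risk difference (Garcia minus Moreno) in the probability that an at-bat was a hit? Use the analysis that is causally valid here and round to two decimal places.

Since pitcher handedness is a pre-existing factor (not a product of the player) and it affects the outcome on its own, it is a confounder. The stratified rates, not the pooled rate, identify the causal effect.
Adjusting over the population distribution of pitcher handedness: 0.374·(0.456−0.337) + 0.626·(0.232−0.127) = +0.111.

+0.11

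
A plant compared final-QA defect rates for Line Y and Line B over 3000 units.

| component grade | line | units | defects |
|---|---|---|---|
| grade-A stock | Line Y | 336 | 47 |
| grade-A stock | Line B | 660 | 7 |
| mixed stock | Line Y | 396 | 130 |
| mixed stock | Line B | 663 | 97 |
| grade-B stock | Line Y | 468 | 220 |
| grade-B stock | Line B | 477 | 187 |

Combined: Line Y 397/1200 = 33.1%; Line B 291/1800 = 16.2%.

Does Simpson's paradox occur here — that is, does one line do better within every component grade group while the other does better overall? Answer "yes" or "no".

Within each component grade level (grade-A stock 14.0% vs 1.1%; mixed stock 32.8% vs 14.6%; grade-B stock 47.0% vs 39.2%), Line B has the lower rate every time. Pooled: 33.1% vs 16.2% — Line B has the lower rate overall. They agree.

no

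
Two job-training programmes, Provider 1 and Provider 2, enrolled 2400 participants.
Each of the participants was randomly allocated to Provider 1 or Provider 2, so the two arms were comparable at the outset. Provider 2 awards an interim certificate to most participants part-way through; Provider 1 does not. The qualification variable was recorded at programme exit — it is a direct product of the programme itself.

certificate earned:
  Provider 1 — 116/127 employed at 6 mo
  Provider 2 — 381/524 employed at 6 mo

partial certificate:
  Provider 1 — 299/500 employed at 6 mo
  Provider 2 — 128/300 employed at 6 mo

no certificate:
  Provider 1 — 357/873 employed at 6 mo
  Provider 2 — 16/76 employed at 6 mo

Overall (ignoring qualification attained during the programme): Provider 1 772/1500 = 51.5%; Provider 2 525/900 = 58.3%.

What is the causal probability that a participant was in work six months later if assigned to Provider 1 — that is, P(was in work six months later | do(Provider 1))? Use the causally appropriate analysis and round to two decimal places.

0.51

The distribution of qualification attained during the programme is itself part of what the programme does — it is an intermediate outcome. Holding it fixed would remove that part of the effect; the total effect is the pooled difference.
So P(outcome | do(Provider 1)) is just the pooled rate for Provider 1: 772/1500 = 0.515.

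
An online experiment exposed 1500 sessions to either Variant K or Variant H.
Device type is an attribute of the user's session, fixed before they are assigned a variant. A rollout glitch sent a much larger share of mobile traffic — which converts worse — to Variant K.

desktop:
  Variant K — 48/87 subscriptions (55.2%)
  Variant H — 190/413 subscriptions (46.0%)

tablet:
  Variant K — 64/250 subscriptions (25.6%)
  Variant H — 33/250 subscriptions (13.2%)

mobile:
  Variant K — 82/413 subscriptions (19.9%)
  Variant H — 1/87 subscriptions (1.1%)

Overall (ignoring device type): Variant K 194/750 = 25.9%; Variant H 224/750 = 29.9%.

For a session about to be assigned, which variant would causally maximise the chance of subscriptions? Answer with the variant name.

Variant K

Device type satisfies the back-door criterion: it is not a descendant of the variant, and it blocks the spurious path from variant to outcome. Adjusting for it (i.e., using the within-device type rates) gives the causal effect.
Within each level — desktop: 55.2% vs 46.0%; tablet: 25.6% vs 13.2%; mobile: 19.9% vs 1.1% — Variant K is higher every time.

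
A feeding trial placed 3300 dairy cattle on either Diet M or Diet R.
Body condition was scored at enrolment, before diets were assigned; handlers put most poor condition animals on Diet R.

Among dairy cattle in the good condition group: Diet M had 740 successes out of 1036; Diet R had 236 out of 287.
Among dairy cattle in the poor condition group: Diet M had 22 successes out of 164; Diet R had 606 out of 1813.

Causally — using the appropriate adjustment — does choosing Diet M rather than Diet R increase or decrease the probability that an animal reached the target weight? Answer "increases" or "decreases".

The imbalance in starting body condition arose from how dairy cattle were allocated, not from anything the diet did; and starting body condition independently affects the outcome. The pooled gap is confounded — condition on starting body condition.
Within each level — good condition: 71.4% vs 82.2%; poor condition: 13.4% vs 33.4% — Diet R is higher every time.

decreases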